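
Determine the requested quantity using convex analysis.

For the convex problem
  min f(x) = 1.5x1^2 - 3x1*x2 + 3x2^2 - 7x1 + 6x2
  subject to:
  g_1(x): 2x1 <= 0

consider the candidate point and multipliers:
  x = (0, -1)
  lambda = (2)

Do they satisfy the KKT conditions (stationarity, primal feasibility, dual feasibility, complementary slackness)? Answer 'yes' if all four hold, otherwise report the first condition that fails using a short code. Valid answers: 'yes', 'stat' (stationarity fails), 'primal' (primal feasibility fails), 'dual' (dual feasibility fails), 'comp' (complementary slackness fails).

Gradient of f: grad f(x) = Q x + c = (-4, 0)
Constraint values g_i(x) = a_i^T x - b_i:
  g_1((0, -1)) = 0
Stationarity residual: grad f(x) + sum_i lambda_i a_i = (0, 0)
  -> stationarity OK
Primal feasibility (all g_i <= 0): OK
Dual feasibility (all lambda_i >= 0): OK
Complementary slackness (lambda_i * g_i(x) = 0 for all i): OK

Verdict: yes, KKT holds.

yes


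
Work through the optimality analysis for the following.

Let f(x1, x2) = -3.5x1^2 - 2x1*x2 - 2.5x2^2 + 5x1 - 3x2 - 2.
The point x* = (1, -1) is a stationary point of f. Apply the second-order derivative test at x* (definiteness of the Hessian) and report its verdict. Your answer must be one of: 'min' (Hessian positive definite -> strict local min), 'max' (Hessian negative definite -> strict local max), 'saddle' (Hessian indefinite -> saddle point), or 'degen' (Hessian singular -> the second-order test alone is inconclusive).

Compute the Hessian H = grad^2 f:
  H = [[-7, -2], [-2, -5]]
Verify stationarity: grad f(x*) = H x* + g = (0, 0).
Eigenvalues of H: -8.2361, -3.7639.
Both eigenvalues < 0, so H is negative definite -> x* is a strict local max.

max


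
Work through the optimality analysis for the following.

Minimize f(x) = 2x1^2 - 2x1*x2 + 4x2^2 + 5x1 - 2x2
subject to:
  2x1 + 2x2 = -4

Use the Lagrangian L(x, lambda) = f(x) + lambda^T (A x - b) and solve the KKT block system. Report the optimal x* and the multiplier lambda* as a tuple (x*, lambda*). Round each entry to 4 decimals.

Form the Lagrangian:
  L(x, lambda) = (1/2) x^T Q x + c^T x + lambda^T (A x - b)
Stationarity (grad_x L = 0): Q x + c + A^T lambda = 0.
Primal feasibility: A x = b.

This gives the KKT block system:
  [ Q   A^T ] [ x     ]   [-c ]
  [ A    0  ] [ lambda ] = [ b ]

Solving the linear system:
  x*      = (-1.6875, -0.3125)
  lambda* = (0.5625)
  f(x*)   = -2.7812

x* = (-1.6875, -0.3125), lambda* = (0.5625)


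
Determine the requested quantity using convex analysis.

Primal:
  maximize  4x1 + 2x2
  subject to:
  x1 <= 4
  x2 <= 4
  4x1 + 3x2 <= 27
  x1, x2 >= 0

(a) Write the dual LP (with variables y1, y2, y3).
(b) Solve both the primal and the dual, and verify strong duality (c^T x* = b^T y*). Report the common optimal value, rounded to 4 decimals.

The standard primal-dual pair for 'max c^T x s.t. A x <= b, x >= 0' is:
  Dual:  min b^T y  s.t.  A^T y >= c,  y >= 0.

So the dual LP is:
  minimize  4y1 + 4y2 + 27y3
  subject to:
    y1 + 4y3 >= 4
    y2 + 3y3 >= 2
    y1, y2, y3 >= 0

Solving the primal: x* = (4, 3.6667).
  primal value c^T x* = 23.3333.
Solving the dual: y* = (1.3333, 0, 0.6667).
  dual value b^T y* = 23.3333.
Strong duality: c^T x* = b^T y*. Confirmed.

23.3333


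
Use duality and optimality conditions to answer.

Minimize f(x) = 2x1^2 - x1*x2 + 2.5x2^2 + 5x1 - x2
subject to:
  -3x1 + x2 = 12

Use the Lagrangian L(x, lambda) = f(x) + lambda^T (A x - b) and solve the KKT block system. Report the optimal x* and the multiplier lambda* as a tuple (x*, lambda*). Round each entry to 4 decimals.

Form the Lagrangian:
  L(x, lambda) = (1/2) x^T Q x + c^T x + lambda^T (A x - b)
Stationarity (grad_x L = 0): Q x + c + A^T lambda = 0.
Primal feasibility: A x = b.

This gives the KKT block system:
  [ Q   A^T ] [ x     ]   [-c ]
  [ A    0  ] [ lambda ] = [ b ]

Solving the linear system:
  x*      = (-3.9535, 0.1395)
  lambda* = (-3.6512)
  f(x*)   = 11.9535

x* = (-3.9535, 0.1395), lambda* = (-3.6512)


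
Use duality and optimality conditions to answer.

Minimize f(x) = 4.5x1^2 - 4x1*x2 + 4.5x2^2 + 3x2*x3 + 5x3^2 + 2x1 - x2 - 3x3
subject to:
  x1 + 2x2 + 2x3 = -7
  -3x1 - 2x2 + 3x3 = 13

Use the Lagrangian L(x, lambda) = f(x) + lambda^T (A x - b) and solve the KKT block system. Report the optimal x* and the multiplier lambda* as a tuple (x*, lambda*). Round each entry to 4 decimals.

Form the Lagrangian:
  L(x, lambda) = (1/2) x^T Q x + c^T x + lambda^T (A x - b)
Stationarity (grad_x L = 0): Q x + c + A^T lambda = 0.
Primal feasibility: A x = b.

This gives the KKT block system:
  [ Q   A^T ] [ x     ]   [-c ]
  [ A    0  ] [ lambda ] = [ b ]

Solving the linear system:
  x*      = (-2.3764, -2.5613, 0.2495)
  lambda* = (5.7771, -1.1217)
  f(x*)   = 26.041

x* = (-2.3764, -2.5613, 0.2495), lambda* = (5.7771, -1.1217)


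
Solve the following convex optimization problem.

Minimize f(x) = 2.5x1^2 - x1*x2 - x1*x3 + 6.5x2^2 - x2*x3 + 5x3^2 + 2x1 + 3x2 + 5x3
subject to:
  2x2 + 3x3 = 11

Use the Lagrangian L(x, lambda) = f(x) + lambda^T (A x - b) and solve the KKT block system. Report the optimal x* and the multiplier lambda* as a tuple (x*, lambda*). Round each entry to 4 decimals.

Form the Lagrangian:
  L(x, lambda) = (1/2) x^T Q x + c^T x + lambda^T (A x - b)
Stationarity (grad_x L = 0): Q x + c + A^T lambda = 0.
Primal feasibility: A x = b.

This gives the KKT block system:
  [ Q   A^T ] [ x     ]   [-c ]
  [ A    0  ] [ lambda ] = [ b ]

Solving the linear system:
  x*      = (0.4348, 1.5225, 2.6517)
  lambda* = (-9.8531)
  f(x*)   = 63.5397

x* = (0.4348, 1.5225, 2.6517), lambda* = (-9.8531)


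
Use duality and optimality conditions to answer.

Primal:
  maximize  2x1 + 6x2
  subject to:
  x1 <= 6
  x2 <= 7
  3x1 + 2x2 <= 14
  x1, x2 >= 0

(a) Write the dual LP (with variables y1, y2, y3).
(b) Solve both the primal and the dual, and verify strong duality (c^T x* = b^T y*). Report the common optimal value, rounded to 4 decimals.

The standard primal-dual pair for 'max c^T x s.t. A x <= b, x >= 0' is:
  Dual:  min b^T y  s.t.  A^T y >= c,  y >= 0.

So the dual LP is:
  minimize  6y1 + 7y2 + 14y3
  subject to:
    y1 + 3y3 >= 2
    y2 + 2y3 >= 6
    y1, y2, y3 >= 0

Solving the primal: x* = (0, 7).
  primal value c^T x* = 42.
Solving the dual: y* = (0, 4.6667, 0.6667).
  dual value b^T y* = 42.
Strong duality: c^T x* = b^T y*. Confirmed.

42


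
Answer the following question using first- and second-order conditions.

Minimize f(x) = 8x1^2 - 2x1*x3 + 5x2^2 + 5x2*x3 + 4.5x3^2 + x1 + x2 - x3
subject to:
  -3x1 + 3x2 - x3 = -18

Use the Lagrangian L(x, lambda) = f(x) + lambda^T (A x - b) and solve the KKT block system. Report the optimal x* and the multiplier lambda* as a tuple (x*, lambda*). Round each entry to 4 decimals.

Form the Lagrangian:
  L(x, lambda) = (1/2) x^T Q x + c^T x + lambda^T (A x - b)
Stationarity (grad_x L = 0): Q x + c + A^T lambda = 0.
Primal feasibility: A x = b.

This gives the KKT block system:
  [ Q   A^T ] [ x     ]   [-c ]
  [ A    0  ] [ lambda ] = [ b ]

Solving the linear system:
  x*      = (1.4829, -3.4937, 3.07)
  lambda* = (6.1957)
  f(x*)   = 53.2208

x* = (1.4829, -3.4937, 3.07), lambda* = (6.1957)


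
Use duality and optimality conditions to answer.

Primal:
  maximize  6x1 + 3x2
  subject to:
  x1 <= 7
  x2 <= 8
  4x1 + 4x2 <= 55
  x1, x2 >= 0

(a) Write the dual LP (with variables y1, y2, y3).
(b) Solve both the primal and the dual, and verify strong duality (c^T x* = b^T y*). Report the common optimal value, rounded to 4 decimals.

The standard primal-dual pair for 'max c^T x s.t. A x <= b, x >= 0' is:
  Dual:  min b^T y  s.t.  A^T y >= c,  y >= 0.

So the dual LP is:
  minimize  7y1 + 8y2 + 55y3
  subject to:
    y1 + 4y3 >= 6
    y2 + 4y3 >= 3
    y1, y2, y3 >= 0

Solving the primal: x* = (7, 6.75).
  primal value c^T x* = 62.25.
Solving the dual: y* = (3, 0, 0.75).
  dual value b^T y* = 62.25.
Strong duality: c^T x* = b^T y*. Confirmed.

62.25


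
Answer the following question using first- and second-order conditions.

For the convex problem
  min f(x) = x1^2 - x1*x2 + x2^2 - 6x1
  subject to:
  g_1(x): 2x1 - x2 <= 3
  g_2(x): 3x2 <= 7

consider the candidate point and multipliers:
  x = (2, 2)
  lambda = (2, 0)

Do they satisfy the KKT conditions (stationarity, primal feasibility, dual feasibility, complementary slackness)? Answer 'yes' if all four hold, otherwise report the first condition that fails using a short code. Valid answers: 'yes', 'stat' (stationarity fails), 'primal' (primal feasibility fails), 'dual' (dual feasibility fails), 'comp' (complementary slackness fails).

Gradient of f: grad f(x) = Q x + c = (-4, 2)
Constraint values g_i(x) = a_i^T x - b_i:
  g_1((2, 2)) = -1
  g_2((2, 2)) = -1
Stationarity residual: grad f(x) + sum_i lambda_i a_i = (0, 0)
  -> stationarity OK
Primal feasibility (all g_i <= 0): OK
Dual feasibility (all lambda_i >= 0): OK
Complementary slackness (lambda_i * g_i(x) = 0 for all i): FAILS

Verdict: the first failing condition is complementary_slackness -> comp.

comp


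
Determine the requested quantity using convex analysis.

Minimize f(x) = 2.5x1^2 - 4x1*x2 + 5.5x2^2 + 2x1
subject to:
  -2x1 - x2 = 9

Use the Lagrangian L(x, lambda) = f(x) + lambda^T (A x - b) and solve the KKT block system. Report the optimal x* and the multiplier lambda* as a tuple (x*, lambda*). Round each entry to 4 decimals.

Form the Lagrangian:
  L(x, lambda) = (1/2) x^T Q x + c^T x + lambda^T (A x - b)
Stationarity (grad_x L = 0): Q x + c + A^T lambda = 0.
Primal feasibility: A x = b.

This gives the KKT block system:
  [ Q   A^T ] [ x     ]   [-c ]
  [ A    0  ] [ lambda ] = [ b ]

Solving the linear system:
  x*      = (-3.6308, -1.7385)
  lambda* = (-4.6)
  f(x*)   = 17.0692

x* = (-3.6308, -1.7385), lambda* = (-4.6)


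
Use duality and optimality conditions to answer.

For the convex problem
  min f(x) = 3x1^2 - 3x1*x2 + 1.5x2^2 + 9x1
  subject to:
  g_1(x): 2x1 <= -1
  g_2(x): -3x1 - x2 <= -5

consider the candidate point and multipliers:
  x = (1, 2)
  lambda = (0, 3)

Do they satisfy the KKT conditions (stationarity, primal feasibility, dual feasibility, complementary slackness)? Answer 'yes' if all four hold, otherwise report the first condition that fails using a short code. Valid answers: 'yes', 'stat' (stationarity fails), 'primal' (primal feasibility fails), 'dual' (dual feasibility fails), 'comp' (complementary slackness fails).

Gradient of f: grad f(x) = Q x + c = (9, 3)
Constraint values g_i(x) = a_i^T x - b_i:
  g_1((1, 2)) = 3
  g_2((1, 2)) = 0
Stationarity residual: grad f(x) + sum_i lambda_i a_i = (0, 0)
  -> stationarity OK
Primal feasibility (all g_i <= 0): FAILS
Dual feasibility (all lambda_i >= 0): OK
Complementary slackness (lambda_i * g_i(x) = 0 for all i): OK

Verdict: the first failing condition is primal_feasibility -> primal.

primal


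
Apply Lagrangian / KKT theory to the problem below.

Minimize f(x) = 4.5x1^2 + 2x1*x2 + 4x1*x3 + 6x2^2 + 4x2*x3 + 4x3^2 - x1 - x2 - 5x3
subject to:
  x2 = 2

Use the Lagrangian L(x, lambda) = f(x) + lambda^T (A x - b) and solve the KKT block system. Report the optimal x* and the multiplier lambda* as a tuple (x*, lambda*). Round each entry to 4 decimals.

Form the Lagrangian:
  L(x, lambda) = (1/2) x^T Q x + c^T x + lambda^T (A x - b)
Stationarity (grad_x L = 0): Q x + c + A^T lambda = 0.
Primal feasibility: A x = b.

This gives the KKT block system:
  [ Q   A^T ] [ x     ]   [-c ]
  [ A    0  ] [ lambda ] = [ b ]

Solving the linear system:
  x*      = (-0.2143, 2, -0.2679)
  lambda* = (-21.5)
  f(x*)   = 21.2768

x* = (-0.2143, 2, -0.2679), lambda* = (-21.5)


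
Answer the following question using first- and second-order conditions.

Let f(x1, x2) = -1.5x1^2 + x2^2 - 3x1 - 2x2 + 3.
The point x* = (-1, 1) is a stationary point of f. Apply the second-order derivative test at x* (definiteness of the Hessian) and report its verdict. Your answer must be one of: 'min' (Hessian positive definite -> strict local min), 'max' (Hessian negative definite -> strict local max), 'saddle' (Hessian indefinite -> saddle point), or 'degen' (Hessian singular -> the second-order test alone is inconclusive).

Compute the Hessian H = grad^2 f:
  H = [[-3, 0], [0, 2]]
Verify stationarity: grad f(x*) = H x* + g = (0, 0).
Eigenvalues of H: -3, 2.
Eigenvalues have mixed signs, so H is indefinite -> x* is a saddle point.

saddle


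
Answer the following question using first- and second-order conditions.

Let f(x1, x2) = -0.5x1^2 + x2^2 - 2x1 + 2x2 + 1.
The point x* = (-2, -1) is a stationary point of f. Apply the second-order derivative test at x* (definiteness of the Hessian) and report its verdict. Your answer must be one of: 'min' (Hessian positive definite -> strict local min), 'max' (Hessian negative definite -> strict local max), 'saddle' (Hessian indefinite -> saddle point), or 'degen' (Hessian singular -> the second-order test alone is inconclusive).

Compute the Hessian H = grad^2 f:
  H = [[-1, 0], [0, 2]]
Verify stationarity: grad f(x*) = H x* + g = (0, 0).
Eigenvalues of H: -1, 2.
Eigenvalues have mixed signs, so H is indefinite -> x* is a saddle point.

saddle


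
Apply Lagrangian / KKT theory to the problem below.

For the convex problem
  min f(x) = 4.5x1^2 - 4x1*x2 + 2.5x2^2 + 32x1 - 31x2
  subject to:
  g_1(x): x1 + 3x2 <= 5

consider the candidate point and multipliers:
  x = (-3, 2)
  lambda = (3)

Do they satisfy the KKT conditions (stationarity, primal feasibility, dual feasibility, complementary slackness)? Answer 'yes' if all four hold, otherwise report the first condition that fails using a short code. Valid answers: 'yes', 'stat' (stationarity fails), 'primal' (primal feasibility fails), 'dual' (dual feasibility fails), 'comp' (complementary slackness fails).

Gradient of f: grad f(x) = Q x + c = (-3, -9)
Constraint values g_i(x) = a_i^T x - b_i:
  g_1((-3, 2)) = -2
Stationarity residual: grad f(x) + sum_i lambda_i a_i = (0, 0)
  -> stationarity OK
Primal feasibility (all g_i <= 0): OK
Dual feasibility (all lambda_i >= 0): OK
Complementary slackness (lambda_i * g_i(x) = 0 for all i): FAILS

Verdict: the first failing condition is complementary_slackness -> comp.

comp


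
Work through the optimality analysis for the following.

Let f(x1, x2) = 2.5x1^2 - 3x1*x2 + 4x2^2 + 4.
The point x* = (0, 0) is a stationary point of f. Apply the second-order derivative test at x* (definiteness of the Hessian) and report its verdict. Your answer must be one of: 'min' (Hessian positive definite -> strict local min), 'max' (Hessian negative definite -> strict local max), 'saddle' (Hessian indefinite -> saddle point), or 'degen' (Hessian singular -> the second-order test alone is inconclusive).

Compute the Hessian H = grad^2 f:
  H = [[5, -3], [-3, 8]]
Verify stationarity: grad f(x*) = H x* + g = (0, 0).
Eigenvalues of H: 3.1459, 9.8541.
Both eigenvalues > 0, so H is positive definite -> x* is a strict local min.

min


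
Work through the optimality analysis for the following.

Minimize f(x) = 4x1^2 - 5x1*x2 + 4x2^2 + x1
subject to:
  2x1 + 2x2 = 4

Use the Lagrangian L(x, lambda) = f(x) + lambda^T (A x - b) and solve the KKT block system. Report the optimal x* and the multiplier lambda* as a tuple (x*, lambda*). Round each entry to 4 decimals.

Form the Lagrangian:
  L(x, lambda) = (1/2) x^T Q x + c^T x + lambda^T (A x - b)
Stationarity (grad_x L = 0): Q x + c + A^T lambda = 0.
Primal feasibility: A x = b.

This gives the KKT block system:
  [ Q   A^T ] [ x     ]   [-c ]
  [ A    0  ] [ lambda ] = [ b ]

Solving the linear system:
  x*      = (0.9615, 1.0385)
  lambda* = (-1.75)
  f(x*)   = 3.9808

x* = (0.9615, 1.0385), lambda* = (-1.75)


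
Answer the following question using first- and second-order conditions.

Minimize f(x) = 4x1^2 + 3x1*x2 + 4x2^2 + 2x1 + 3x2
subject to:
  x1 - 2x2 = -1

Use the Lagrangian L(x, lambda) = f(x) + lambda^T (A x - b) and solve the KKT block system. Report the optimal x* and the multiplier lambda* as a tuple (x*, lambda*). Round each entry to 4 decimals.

Form the Lagrangian:
  L(x, lambda) = (1/2) x^T Q x + c^T x + lambda^T (A x - b)
Stationarity (grad_x L = 0): Q x + c + A^T lambda = 0.
Primal feasibility: A x = b.

This gives the KKT block system:
  [ Q   A^T ] [ x     ]   [-c ]
  [ A    0  ] [ lambda ] = [ b ]

Solving the linear system:
  x*      = (-0.5385, 0.2308)
  lambda* = (1.6154)
  f(x*)   = 0.6154

x* = (-0.5385, 0.2308), lambda* = (1.6154)


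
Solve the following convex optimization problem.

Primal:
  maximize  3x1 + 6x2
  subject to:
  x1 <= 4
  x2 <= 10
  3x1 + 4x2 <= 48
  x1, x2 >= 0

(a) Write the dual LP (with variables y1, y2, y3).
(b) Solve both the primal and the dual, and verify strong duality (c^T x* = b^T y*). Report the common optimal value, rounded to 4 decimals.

The standard primal-dual pair for 'max c^T x s.t. A x <= b, x >= 0' is:
  Dual:  min b^T y  s.t.  A^T y >= c,  y >= 0.

So the dual LP is:
  minimize  4y1 + 10y2 + 48y3
  subject to:
    y1 + 3y3 >= 3
    y2 + 4y3 >= 6
    y1, y2, y3 >= 0

Solving the primal: x* = (2.6667, 10).
  primal value c^T x* = 68.
Solving the dual: y* = (0, 2, 1).
  dual value b^T y* = 68.
Strong duality: c^T x* = b^T y*. Confirmed.

68


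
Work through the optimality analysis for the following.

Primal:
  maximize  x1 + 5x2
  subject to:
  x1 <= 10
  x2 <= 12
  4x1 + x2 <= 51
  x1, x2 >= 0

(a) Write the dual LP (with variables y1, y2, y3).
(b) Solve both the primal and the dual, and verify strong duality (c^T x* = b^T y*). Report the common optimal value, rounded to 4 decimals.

The standard primal-dual pair for 'max c^T x s.t. A x <= b, x >= 0' is:
  Dual:  min b^T y  s.t.  A^T y >= c,  y >= 0.

So the dual LP is:
  minimize  10y1 + 12y2 + 51y3
  subject to:
    y1 + 4y3 >= 1
    y2 + y3 >= 5
    y1, y2, y3 >= 0

Solving the primal: x* = (9.75, 12).
  primal value c^T x* = 69.75.
Solving the dual: y* = (0, 4.75, 0.25).
  dual value b^T y* = 69.75.
Strong duality: c^T x* = b^T y*. Confirmed.

69.75


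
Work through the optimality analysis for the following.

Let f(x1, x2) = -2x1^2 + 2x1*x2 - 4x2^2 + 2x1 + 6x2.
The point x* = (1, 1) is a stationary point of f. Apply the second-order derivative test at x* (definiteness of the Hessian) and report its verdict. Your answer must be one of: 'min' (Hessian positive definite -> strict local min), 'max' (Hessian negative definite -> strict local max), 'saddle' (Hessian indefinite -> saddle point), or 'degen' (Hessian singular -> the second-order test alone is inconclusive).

Compute the Hessian H = grad^2 f:
  H = [[-4, 2], [2, -8]]
Verify stationarity: grad f(x*) = H x* + g = (0, 0).
Eigenvalues of H: -8.8284, -3.1716.
Both eigenvalues < 0, so H is negative definite -> x* is a strict local max.

max


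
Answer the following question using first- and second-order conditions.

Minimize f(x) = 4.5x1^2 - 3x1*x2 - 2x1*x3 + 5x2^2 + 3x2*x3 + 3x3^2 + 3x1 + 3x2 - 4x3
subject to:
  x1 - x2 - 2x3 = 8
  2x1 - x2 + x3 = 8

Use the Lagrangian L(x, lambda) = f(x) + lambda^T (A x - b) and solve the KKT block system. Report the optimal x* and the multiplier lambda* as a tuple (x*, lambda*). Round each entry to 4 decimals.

Form the Lagrangian:
  L(x, lambda) = (1/2) x^T Q x + c^T x + lambda^T (A x - b)
Stationarity (grad_x L = 0): Q x + c + A^T lambda = 0.
Primal feasibility: A x = b.

This gives the KKT block system:
  [ Q   A^T ] [ x     ]   [-c ]
  [ A    0  ] [ lambda ] = [ b ]

Solving the linear system:
  x*      = (3.6157, -1.9738, -1.2052)
  lambda* = (-18.5284, -12.6725)
  f(x*)   = 129.6769

x* = (3.6157, -1.9738, -1.2052), lambda* = (-18.5284, -12.6725)


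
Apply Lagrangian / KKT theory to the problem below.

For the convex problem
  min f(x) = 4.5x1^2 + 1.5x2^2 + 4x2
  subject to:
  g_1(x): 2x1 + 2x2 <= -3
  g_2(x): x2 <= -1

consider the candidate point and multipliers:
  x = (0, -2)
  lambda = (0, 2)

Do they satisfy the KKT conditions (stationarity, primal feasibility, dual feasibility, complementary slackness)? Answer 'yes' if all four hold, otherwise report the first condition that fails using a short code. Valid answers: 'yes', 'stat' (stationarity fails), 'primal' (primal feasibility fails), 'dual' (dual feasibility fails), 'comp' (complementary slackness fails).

Gradient of f: grad f(x) = Q x + c = (0, -2)
Constraint values g_i(x) = a_i^T x - b_i:
  g_1((0, -2)) = -1
  g_2((0, -2)) = -1
Stationarity residual: grad f(x) + sum_i lambda_i a_i = (0, 0)
  -> stationarity OK
Primal feasibility (all g_i <= 0): OK
Dual feasibility (all lambda_i >= 0): OK
Complementary slackness (lambda_i * g_i(x) = 0 for all i): FAILS

Verdict: the first failing condition is complementary_slackness -> comp.

comp


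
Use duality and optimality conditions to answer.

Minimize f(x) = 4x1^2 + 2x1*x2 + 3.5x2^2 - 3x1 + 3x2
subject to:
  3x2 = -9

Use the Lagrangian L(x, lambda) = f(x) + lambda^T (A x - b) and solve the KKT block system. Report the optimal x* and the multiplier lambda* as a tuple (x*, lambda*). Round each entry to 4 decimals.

Form the Lagrangian:
  L(x, lambda) = (1/2) x^T Q x + c^T x + lambda^T (A x - b)
Stationarity (grad_x L = 0): Q x + c + A^T lambda = 0.
Primal feasibility: A x = b.

This gives the KKT block system:
  [ Q   A^T ] [ x     ]   [-c ]
  [ A    0  ] [ lambda ] = [ b ]

Solving the linear system:
  x*      = (1.125, -3)
  lambda* = (5.25)
  f(x*)   = 17.4375

x* = (1.125, -3), lambda* = (5.25)


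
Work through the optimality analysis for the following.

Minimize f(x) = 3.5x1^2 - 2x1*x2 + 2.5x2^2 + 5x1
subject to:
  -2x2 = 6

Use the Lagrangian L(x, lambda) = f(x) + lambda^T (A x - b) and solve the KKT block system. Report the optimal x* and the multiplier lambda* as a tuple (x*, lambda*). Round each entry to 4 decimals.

Form the Lagrangian:
  L(x, lambda) = (1/2) x^T Q x + c^T x + lambda^T (A x - b)
Stationarity (grad_x L = 0): Q x + c + A^T lambda = 0.
Primal feasibility: A x = b.

This gives the KKT block system:
  [ Q   A^T ] [ x     ]   [-c ]
  [ A    0  ] [ lambda ] = [ b ]

Solving the linear system:
  x*      = (-1.5714, -3)
  lambda* = (-5.9286)
  f(x*)   = 13.8571

x* = (-1.5714, -3), lambda* = (-5.9286)


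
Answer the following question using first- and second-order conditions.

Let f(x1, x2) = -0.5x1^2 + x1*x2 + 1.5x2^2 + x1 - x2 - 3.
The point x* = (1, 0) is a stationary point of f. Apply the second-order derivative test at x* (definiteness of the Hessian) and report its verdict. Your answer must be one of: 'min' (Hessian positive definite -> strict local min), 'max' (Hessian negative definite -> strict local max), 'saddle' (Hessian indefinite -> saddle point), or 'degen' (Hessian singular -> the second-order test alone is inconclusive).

Compute the Hessian H = grad^2 f:
  H = [[-1, 1], [1, 3]]
Verify stationarity: grad f(x*) = H x* + g = (0, 0).
Eigenvalues of H: -1.2361, 3.2361.
Eigenvalues have mixed signs, so H is indefinite -> x* is a saddle point.

saddle


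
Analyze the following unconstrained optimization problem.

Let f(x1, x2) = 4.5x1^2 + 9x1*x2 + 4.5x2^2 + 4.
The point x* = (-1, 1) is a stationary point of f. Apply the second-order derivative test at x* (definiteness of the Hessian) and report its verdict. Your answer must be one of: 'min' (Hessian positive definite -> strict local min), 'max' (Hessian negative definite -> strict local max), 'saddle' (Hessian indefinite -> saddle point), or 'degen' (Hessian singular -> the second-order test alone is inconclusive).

Compute the Hessian H = grad^2 f:
  H = [[9, 9], [9, 9]]
Verify stationarity: grad f(x*) = H x* + g = (0, 0).
Eigenvalues of H: 0, 18.
H has a zero eigenvalue (singular; positive semidefinite but not definite), so H is neither positive definite, negative definite, nor indefinite. The second-order test alone is inconclusive -> degen.
(Indeed, f is constant along the null direction of H through x*, so x* is not a strict local extremum.)

degen


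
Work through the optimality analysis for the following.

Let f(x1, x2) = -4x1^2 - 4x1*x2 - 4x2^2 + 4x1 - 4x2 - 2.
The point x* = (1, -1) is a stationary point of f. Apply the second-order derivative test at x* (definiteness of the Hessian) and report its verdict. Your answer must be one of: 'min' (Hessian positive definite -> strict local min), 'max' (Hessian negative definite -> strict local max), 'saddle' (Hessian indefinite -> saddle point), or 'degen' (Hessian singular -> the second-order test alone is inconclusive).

Compute the Hessian H = grad^2 f:
  H = [[-8, -4], [-4, -8]]
Verify stationarity: grad f(x*) = H x* + g = (0, 0).
Eigenvalues of H: -12, -4.
Both eigenvalues < 0, so H is negative definite -> x* is a strict local max.

max


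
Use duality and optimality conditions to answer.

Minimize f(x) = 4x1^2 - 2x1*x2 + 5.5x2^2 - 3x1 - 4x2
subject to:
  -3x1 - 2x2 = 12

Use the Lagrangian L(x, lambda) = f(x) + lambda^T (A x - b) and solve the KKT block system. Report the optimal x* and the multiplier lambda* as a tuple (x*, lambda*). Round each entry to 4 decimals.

Form the Lagrangian:
  L(x, lambda) = (1/2) x^T Q x + c^T x + lambda^T (A x - b)
Stationarity (grad_x L = 0): Q x + c + A^T lambda = 0.
Primal feasibility: A x = b.

This gives the KKT block system:
  [ Q   A^T ] [ x     ]   [-c ]
  [ A    0  ] [ lambda ] = [ b ]

Solving the linear system:
  x*      = (-2.9419, -1.5871)
  lambda* = (-7.7871)
  f(x*)   = 54.3097

x* = (-2.9419, -1.5871), lambda* = (-7.7871)


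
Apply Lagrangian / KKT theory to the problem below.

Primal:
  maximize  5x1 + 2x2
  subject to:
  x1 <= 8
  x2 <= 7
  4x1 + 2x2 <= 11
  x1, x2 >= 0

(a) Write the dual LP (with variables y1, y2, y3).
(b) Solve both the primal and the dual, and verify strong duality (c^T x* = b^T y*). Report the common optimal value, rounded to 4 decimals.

The standard primal-dual pair for 'max c^T x s.t. A x <= b, x >= 0' is:
  Dual:  min b^T y  s.t.  A^T y >= c,  y >= 0.

So the dual LP is:
  minimize  8y1 + 7y2 + 11y3
  subject to:
    y1 + 4y3 >= 5
    y2 + 2y3 >= 2
    y1, y2, y3 >= 0

Solving the primal: x* = (2.75, 0).
  primal value c^T x* = 13.75.
Solving the dual: y* = (0, 0, 1.25).
  dual value b^T y* = 13.75.
Strong duality: c^T x* = b^T y*. Confirmed.

13.75


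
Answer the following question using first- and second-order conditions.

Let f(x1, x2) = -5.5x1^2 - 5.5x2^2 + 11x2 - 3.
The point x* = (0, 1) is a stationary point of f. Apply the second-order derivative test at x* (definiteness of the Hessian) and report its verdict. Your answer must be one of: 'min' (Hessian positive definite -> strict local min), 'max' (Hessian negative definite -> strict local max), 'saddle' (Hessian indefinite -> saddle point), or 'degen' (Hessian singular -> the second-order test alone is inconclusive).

Compute the Hessian H = grad^2 f:
  H = [[-11, 0], [0, -11]]
Verify stationarity: grad f(x*) = H x* + g = (0, 0).
Eigenvalues of H: -11, -11.
Both eigenvalues < 0, so H is negative definite -> x* is a strict local max.

max


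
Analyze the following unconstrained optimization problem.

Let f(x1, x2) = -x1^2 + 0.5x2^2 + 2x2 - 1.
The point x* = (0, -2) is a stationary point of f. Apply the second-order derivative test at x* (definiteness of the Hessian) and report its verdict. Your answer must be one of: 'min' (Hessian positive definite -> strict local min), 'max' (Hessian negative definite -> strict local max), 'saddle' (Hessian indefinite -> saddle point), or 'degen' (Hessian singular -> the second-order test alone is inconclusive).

Compute the Hessian H = grad^2 f:
  H = [[-2, 0], [0, 1]]
Verify stationarity: grad f(x*) = H x* + g = (0, 0).
Eigenvalues of H: -2, 1.
Eigenvalues have mixed signs, so H is indefinite -> x* is a saddle point.

saddle


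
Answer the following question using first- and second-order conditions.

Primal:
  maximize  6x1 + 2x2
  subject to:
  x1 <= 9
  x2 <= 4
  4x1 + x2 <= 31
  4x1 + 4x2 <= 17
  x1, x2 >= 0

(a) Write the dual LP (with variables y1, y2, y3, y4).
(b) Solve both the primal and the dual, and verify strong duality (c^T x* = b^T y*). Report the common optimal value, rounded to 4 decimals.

The standard primal-dual pair for 'max c^T x s.t. A x <= b, x >= 0' is:
  Dual:  min b^T y  s.t.  A^T y >= c,  y >= 0.

So the dual LP is:
  minimize  9y1 + 4y2 + 31y3 + 17y4
  subject to:
    y1 + 4y3 + 4y4 >= 6
    y2 + y3 + 4y4 >= 2
    y1, y2, y3, y4 >= 0

Solving the primal: x* = (4.25, 0).
  primal value c^T x* = 25.5.
Solving the dual: y* = (0, 0, 0, 1.5).
  dual value b^T y* = 25.5.
Strong duality: c^T x* = b^T y*. Confirmed.

25.5


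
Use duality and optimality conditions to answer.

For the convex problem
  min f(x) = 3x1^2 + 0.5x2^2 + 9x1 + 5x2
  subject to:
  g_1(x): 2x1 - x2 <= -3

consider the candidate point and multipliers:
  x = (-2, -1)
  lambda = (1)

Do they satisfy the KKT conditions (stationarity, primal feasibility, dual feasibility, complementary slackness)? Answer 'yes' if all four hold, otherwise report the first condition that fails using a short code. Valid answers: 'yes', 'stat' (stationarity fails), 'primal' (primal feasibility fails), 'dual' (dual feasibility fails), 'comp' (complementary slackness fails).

Gradient of f: grad f(x) = Q x + c = (-3, 4)
Constraint values g_i(x) = a_i^T x - b_i:
  g_1((-2, -1)) = 0
Stationarity residual: grad f(x) + sum_i lambda_i a_i = (-1, 3)
  -> stationarity FAILS
Primal feasibility (all g_i <= 0): OK
Dual feasibility (all lambda_i >= 0): OK
Complementary slackness (lambda_i * g_i(x) = 0 for all i): OK

Verdict: the first failing condition is stationarity -> stat.

stat


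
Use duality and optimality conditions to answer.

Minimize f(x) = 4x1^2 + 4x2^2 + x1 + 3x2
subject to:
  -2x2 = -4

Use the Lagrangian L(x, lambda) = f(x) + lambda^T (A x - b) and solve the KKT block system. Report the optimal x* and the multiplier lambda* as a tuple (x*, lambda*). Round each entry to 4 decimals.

Form the Lagrangian:
  L(x, lambda) = (1/2) x^T Q x + c^T x + lambda^T (A x - b)
Stationarity (grad_x L = 0): Q x + c + A^T lambda = 0.
Primal feasibility: A x = b.

This gives the KKT block system:
  [ Q   A^T ] [ x     ]   [-c ]
  [ A    0  ] [ lambda ] = [ b ]

Solving the linear system:
  x*      = (-0.125, 2)
  lambda* = (9.5)
  f(x*)   = 21.9375

x* = (-0.125, 2), lambda* = (9.5)


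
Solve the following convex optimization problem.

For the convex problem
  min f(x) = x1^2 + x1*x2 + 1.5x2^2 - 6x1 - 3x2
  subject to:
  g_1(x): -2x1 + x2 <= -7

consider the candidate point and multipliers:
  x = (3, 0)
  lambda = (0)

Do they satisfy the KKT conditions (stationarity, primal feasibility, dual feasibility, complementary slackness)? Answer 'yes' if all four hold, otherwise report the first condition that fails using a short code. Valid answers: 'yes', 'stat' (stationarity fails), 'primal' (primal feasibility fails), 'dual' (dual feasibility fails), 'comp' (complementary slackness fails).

Gradient of f: grad f(x) = Q x + c = (0, 0)
Constraint values g_i(x) = a_i^T x - b_i:
  g_1((3, 0)) = 1
Stationarity residual: grad f(x) + sum_i lambda_i a_i = (0, 0)
  -> stationarity OK
Primal feasibility (all g_i <= 0): FAILS
Dual feasibility (all lambda_i >= 0): OK
Complementary slackness (lambda_i * g_i(x) = 0 for all i): OK

Verdict: the first failing condition is primal_feasibility -> primal.

primal


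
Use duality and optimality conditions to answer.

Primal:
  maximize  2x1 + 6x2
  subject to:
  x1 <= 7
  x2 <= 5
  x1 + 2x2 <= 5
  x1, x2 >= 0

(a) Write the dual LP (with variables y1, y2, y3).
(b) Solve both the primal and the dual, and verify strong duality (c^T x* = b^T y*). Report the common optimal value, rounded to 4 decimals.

The standard primal-dual pair for 'max c^T x s.t. A x <= b, x >= 0' is:
  Dual:  min b^T y  s.t.  A^T y >= c,  y >= 0.

So the dual LP is:
  minimize  7y1 + 5y2 + 5y3
  subject to:
    y1 + y3 >= 2
    y2 + 2y3 >= 6
    y1, y2, y3 >= 0

Solving the primal: x* = (0, 2.5).
  primal value c^T x* = 15.
Solving the dual: y* = (0, 0, 3).
  dual value b^T y* = 15.
Strong duality: c^T x* = b^T y*. Confirmed.

15


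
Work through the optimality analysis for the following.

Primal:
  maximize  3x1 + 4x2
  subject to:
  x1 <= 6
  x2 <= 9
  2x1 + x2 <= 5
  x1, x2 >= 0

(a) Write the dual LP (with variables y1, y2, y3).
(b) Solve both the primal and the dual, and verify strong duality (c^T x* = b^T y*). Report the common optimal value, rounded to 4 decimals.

The standard primal-dual pair for 'max c^T x s.t. A x <= b, x >= 0' is:
  Dual:  min b^T y  s.t.  A^T y >= c,  y >= 0.

So the dual LP is:
  minimize  6y1 + 9y2 + 5y3
  subject to:
    y1 + 2y3 >= 3
    y2 + y3 >= 4
    y1, y2, y3 >= 0

Solving the primal: x* = (0, 5).
  primal value c^T x* = 20.
Solving the dual: y* = (0, 0, 4).
  dual value b^T y* = 20.
Strong duality: c^T x* = b^T y*. Confirmed.

20


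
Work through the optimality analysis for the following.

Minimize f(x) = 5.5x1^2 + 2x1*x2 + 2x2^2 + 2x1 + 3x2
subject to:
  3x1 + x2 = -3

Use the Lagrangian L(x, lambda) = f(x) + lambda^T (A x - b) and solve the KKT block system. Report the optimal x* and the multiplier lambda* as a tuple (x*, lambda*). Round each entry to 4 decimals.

Form the Lagrangian:
  L(x, lambda) = (1/2) x^T Q x + c^T x + lambda^T (A x - b)
Stationarity (grad_x L = 0): Q x + c + A^T lambda = 0.
Primal feasibility: A x = b.

This gives the KKT block system:
  [ Q   A^T ] [ x     ]   [-c ]
  [ A    0  ] [ lambda ] = [ b ]

Solving the linear system:
  x*      = (-0.6571, -1.0286)
  lambda* = (2.4286)
  f(x*)   = 1.4429

x* = (-0.6571, -1.0286), lambda* = (2.4286)


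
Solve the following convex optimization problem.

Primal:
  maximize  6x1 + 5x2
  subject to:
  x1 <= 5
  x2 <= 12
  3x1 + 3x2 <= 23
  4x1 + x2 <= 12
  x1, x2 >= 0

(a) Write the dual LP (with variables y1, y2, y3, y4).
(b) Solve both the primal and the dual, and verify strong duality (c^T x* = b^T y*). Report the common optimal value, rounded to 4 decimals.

The standard primal-dual pair for 'max c^T x s.t. A x <= b, x >= 0' is:
  Dual:  min b^T y  s.t.  A^T y >= c,  y >= 0.

So the dual LP is:
  minimize  5y1 + 12y2 + 23y3 + 12y4
  subject to:
    y1 + 3y3 + 4y4 >= 6
    y2 + 3y3 + y4 >= 5
    y1, y2, y3, y4 >= 0

Solving the primal: x* = (1.4444, 6.2222).
  primal value c^T x* = 39.7778.
Solving the dual: y* = (0, 0, 1.5556, 0.3333).
  dual value b^T y* = 39.7778.
Strong duality: c^T x* = b^T y*. Confirmed.

39.7778


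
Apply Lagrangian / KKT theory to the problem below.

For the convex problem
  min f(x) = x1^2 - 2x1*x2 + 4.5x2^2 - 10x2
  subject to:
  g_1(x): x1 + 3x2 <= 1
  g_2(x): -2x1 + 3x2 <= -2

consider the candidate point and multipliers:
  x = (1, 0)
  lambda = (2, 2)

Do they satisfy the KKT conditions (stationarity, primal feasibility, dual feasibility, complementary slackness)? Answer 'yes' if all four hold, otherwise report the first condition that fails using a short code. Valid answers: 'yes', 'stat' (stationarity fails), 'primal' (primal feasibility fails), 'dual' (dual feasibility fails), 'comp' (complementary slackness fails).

Gradient of f: grad f(x) = Q x + c = (2, -12)
Constraint values g_i(x) = a_i^T x - b_i:
  g_1((1, 0)) = 0
  g_2((1, 0)) = 0
Stationarity residual: grad f(x) + sum_i lambda_i a_i = (0, 0)
  -> stationarity OK
Primal feasibility (all g_i <= 0): OK
Dual feasibility (all lambda_i >= 0): OK
Complementary slackness (lambda_i * g_i(x) = 0 for all i): OK

Verdict: yes, KKT holds.

yes


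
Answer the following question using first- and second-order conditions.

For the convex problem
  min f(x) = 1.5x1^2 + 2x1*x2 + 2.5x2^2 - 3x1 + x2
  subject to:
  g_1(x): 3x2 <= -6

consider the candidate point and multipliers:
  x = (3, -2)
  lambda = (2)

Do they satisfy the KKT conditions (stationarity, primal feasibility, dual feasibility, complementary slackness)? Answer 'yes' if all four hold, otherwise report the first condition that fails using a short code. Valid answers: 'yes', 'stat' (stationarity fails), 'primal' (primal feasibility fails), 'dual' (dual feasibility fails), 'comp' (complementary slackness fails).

Gradient of f: grad f(x) = Q x + c = (2, -3)
Constraint values g_i(x) = a_i^T x - b_i:
  g_1((3, -2)) = 0
Stationarity residual: grad f(x) + sum_i lambda_i a_i = (2, 3)
  -> stationarity FAILS
Primal feasibility (all g_i <= 0): OK
Dual feasibility (all lambda_i >= 0): OK
Complementary slackness (lambda_i * g_i(x) = 0 for all i): OK

Verdict: the first failing condition is stationarity -> stat.

stat


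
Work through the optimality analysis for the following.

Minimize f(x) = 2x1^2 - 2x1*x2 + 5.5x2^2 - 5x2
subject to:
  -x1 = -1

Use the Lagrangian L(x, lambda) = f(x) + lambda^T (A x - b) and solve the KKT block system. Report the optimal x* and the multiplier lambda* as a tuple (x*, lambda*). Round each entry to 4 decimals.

Form the Lagrangian:
  L(x, lambda) = (1/2) x^T Q x + c^T x + lambda^T (A x - b)
Stationarity (grad_x L = 0): Q x + c + A^T lambda = 0.
Primal feasibility: A x = b.

This gives the KKT block system:
  [ Q   A^T ] [ x     ]   [-c ]
  [ A    0  ] [ lambda ] = [ b ]

Solving the linear system:
  x*      = (1, 0.6364)
  lambda* = (2.7273)
  f(x*)   = -0.2273

x* = (1, 0.6364), lambda* = (2.7273)


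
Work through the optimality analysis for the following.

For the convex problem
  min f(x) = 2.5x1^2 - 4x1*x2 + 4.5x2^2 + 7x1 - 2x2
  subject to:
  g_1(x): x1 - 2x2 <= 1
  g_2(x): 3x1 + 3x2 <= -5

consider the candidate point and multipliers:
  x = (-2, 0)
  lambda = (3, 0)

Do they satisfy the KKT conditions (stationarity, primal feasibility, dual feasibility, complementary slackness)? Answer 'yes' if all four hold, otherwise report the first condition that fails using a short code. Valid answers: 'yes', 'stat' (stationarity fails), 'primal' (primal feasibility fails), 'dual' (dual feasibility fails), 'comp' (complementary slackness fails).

Gradient of f: grad f(x) = Q x + c = (-3, 6)
Constraint values g_i(x) = a_i^T x - b_i:
  g_1((-2, 0)) = -3
  g_2((-2, 0)) = -1
Stationarity residual: grad f(x) + sum_i lambda_i a_i = (0, 0)
  -> stationarity OK
Primal feasibility (all g_i <= 0): OK
Dual feasibility (all lambda_i >= 0): OK
Complementary slackness (lambda_i * g_i(x) = 0 for all i): FAILS

Verdict: the first failing condition is complementary_slackness -> comp.

comp


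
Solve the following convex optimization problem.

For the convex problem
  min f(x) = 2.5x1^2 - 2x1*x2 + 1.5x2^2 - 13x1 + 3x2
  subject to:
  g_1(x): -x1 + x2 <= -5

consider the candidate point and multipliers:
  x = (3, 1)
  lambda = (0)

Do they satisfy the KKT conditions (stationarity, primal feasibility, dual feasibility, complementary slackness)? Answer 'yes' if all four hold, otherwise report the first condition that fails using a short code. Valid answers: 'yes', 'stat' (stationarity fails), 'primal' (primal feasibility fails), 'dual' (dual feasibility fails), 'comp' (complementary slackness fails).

Gradient of f: grad f(x) = Q x + c = (0, 0)
Constraint values g_i(x) = a_i^T x - b_i:
  g_1((3, 1)) = 3
Stationarity residual: grad f(x) + sum_i lambda_i a_i = (0, 0)
  -> stationarity OK
Primal feasibility (all g_i <= 0): FAILS
Dual feasibility (all lambda_i >= 0): OK
Complementary slackness (lambda_i * g_i(x) = 0 for all i): OK

Verdict: the first failing condition is primal_feasibility -> primal.

primal


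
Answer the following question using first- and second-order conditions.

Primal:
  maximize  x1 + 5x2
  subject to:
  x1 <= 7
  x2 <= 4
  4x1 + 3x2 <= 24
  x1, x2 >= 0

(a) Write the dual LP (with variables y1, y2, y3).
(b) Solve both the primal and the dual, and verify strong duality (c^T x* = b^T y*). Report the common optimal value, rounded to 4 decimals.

The standard primal-dual pair for 'max c^T x s.t. A x <= b, x >= 0' is:
  Dual:  min b^T y  s.t.  A^T y >= c,  y >= 0.

So the dual LP is:
  minimize  7y1 + 4y2 + 24y3
  subject to:
    y1 + 4y3 >= 1
    y2 + 3y3 >= 5
    y1, y2, y3 >= 0

Solving the primal: x* = (3, 4).
  primal value c^T x* = 23.
Solving the dual: y* = (0, 4.25, 0.25).
  dual value b^T y* = 23.
Strong duality: c^T x* = b^T y*. Confirmed.

23


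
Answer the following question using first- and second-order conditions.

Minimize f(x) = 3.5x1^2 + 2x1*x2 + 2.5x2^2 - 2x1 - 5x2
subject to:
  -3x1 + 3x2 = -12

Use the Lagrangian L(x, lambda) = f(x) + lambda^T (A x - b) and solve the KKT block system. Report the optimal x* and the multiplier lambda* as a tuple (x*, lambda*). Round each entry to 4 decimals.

Form the Lagrangian:
  L(x, lambda) = (1/2) x^T Q x + c^T x + lambda^T (A x - b)
Stationarity (grad_x L = 0): Q x + c + A^T lambda = 0.
Primal feasibility: A x = b.

This gives the KKT block system:
  [ Q   A^T ] [ x     ]   [-c ]
  [ A    0  ] [ lambda ] = [ b ]

Solving the linear system:
  x*      = (2.1875, -1.8125)
  lambda* = (3.2292)
  f(x*)   = 21.7188

x* = (2.1875, -1.8125), lambda* = (3.2292)
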